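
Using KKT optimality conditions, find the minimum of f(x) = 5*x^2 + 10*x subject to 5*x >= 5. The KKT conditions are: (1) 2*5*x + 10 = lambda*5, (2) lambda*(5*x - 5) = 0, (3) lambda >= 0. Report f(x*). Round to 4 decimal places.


Step 1: Try lambda = 0 (constraint inactive).
x_unc = -10/(2*5) = -1.0
Check: 5*-1.0 = -5.0 < 5 -- violated!
Step 2: Constraint must be active: 5*x = 5
x* = 5/5 = 1.0
lambda = (2*5*1.0 + 10)/5 = 4.0
Step 3: Compute optimal value.
f(x*) = 5*1.0^2 + 10*1.0 = 15.0


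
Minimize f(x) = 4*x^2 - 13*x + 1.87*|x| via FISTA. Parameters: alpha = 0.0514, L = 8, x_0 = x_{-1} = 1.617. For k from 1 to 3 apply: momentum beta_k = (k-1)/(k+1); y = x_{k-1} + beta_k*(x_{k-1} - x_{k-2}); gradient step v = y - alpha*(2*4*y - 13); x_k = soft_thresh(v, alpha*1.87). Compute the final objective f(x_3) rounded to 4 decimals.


FISTA on f(x) = 4*x^2 - 13*x + 1.87*|x|
L = 8, alpha = 0.0514
Iteration 1: beta = 0.0, y = 1.617 + 0.0*(1.617 - 1.617) = 1.617
  grad(y) = -0.064, v = y - alpha*grad = 1.6203
  prox(v) = soft_thresh(1.6203, 0.0961) = 1.5242
Iteration 2: beta = 0.3333, y = 1.5242 + 0.3333*(1.5242 - 1.617) = 1.4932
  grad(y) = -1.0542, v = y - alpha*grad = 1.5474
  prox(v) = soft_thresh(1.5474, 0.0961) = 1.4513
Iteration 3: beta = 0.5, y = 1.4513 + 0.5*(1.4513 - 1.5242) = 1.4149
  grad(y) = -1.6811, v = y - alpha*grad = 1.5013
  prox(v) = soft_thresh(1.5013, 0.0961) = 1.4051
f(x_3) = 4*1.4051^2 - 13*1.4051 + 1.87*|1.4051| = -7.7415


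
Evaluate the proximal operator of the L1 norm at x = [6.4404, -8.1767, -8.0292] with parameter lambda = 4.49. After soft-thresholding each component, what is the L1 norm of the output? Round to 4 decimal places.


Soft-thresholding with lambda = 4.49:
prox(6.4404) = sign(6.4404)*max(|6.4404| - 4.49, 0) = 1.9504
prox(-8.1767) = sign(-8.1767)*max(|-8.1767| - 4.49, 0) = -3.6867
prox(-8.0292) = sign(-8.0292)*max(|-8.0292| - 4.49, 0) = -3.5392
prox(x) = [1.9504, -3.6867, -3.5392]
||prox(x)||_1 = 1.9504 + 3.6867 + 3.5392 = 9.1763


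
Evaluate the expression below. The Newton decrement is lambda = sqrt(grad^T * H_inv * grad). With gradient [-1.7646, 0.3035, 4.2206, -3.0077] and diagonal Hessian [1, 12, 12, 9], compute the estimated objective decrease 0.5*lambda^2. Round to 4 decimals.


Step 1: H is diagonal, so H^(-1) * g = [-1.7646, 0.0253, 0.3517, -0.3342].
Step 2: g^T H^(-1) g = sum_i g_i^2 / H_ii
  = (-1.7646)^2/1 + (0.3035)^2/12 + (4.2206)^2/12 + (-3.0077)^2/9
  = 3.1138 + 0.0077 + 1.4845 + 1.0051 = 5.6111
Step 3: Objective decrease = 0.5 * g^T H^(-1) g = 2.8055


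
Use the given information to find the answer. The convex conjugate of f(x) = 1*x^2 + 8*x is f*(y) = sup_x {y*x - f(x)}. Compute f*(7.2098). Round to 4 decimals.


f*(y) = sup_x {y*x - a*x^2 - b*x} = sup_x {(y-b)*x - a*x^2}
FOC: (y - b) - 2a*x = 0 => x* = (y - b)/(2a)
x* = (7.2098 - 8)/(2*1) = -0.3951
f*(7.2098) = (y-b)^2/(4a) = (7.2098 - 8)^2/(4*1)
= 0.6244/4 = 0.1561


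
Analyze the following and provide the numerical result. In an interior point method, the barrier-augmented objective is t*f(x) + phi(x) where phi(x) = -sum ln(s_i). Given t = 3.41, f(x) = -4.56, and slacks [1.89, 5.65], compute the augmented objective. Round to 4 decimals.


Step 1: Compute log-barrier.
ln values: [0.6366, 1.7317]
phi = -(0.6366 + 1.7317) = -2.3682
Step 2: Compute augmented objective.
t*f(x) = 3.41*-4.56 = -15.5496
Total = -15.5496 - 2.3682 = -17.9178


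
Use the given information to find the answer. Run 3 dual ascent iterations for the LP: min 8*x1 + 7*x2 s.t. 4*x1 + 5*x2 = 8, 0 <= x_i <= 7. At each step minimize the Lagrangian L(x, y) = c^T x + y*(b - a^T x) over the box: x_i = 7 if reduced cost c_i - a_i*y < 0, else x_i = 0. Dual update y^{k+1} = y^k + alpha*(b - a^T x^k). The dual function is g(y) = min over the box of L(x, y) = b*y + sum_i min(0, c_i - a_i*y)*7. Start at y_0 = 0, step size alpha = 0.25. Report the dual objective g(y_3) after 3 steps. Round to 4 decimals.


Dual ascent for LP: min 8*x1 + 7*x2, 4*x1 + 5*x2 = 8, 0 <= x_i <= 7
Step 1: y^k = 0.0, reduced costs: (8.0, 7.0)
  x^k = (0.0, 0.0), subgradient = b - a^T x = 8.0
  y^{k+1} = 0.0 + 0.25*8.0 = 2.0
Step 2: y^k = 2.0, reduced costs: (0.0, -3.0)
  x^k = (0.0, 7.0), subgradient = b - a^T x = -27.0
  y^{k+1} = 2.0 + 0.25*-27.0 = -4.75
Step 3: y^k = -4.75, reduced costs: (27.0, 30.75)
  x^k = (0.0, 0.0), subgradient = b - a^T x = 8.0
  y^{k+1} = -4.75 + 0.25*8.0 = -2.75
Dual objective at y_3 = -2.75: reduced costs (19.0, 20.75), box minimizer x = (0.0, 0.0)
g(y_3) = b*y + (c1 - a1*y)*x1 + (c2 - a2*y)*x2 = 8*(-2.75) + 19.0*0.0 + 20.75*0.0 = -22.0 + 0.0 + 0.0 = -22.0


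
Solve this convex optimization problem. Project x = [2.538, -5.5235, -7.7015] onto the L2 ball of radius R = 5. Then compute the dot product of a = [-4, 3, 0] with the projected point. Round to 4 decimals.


Step 1: Compute ||x|| (intermediates to 6 decimals).
||x|| = sqrt(2.538^2 + (-5.5235)^2 + (-7.7015)^2) = 9.811401
Step 2: Project.
Since ||x|| > R, scale = R/||x|| = 5/9.811401 = 0.509611, proj(x) = scale * x
proj(x) = [1.293393, -2.814836, -3.924769]
Step 3: Dot product.
a^T * proj(x) = -4*1.293393 + 3*(-2.814836) + 0*(-3.924769) = -13.6181


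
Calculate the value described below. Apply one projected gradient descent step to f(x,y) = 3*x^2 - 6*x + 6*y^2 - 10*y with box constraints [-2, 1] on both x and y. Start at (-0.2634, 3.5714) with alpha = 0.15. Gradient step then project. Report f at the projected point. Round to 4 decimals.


Step 1: Compute gradient at (-0.2634, 3.5714).
grad_x = 2*3*-0.2634 - 6 = -7.5804
grad_y = 2*6*3.5714 - 10 = 32.8568
Step 2: Gradient step.
x_raw = -0.2634 - 0.15*-7.5804 = 0.8737
y_raw = 3.5714 - 0.15*32.8568 = -1.3571
Step 3: Project onto [-2, 1].
x_proj = clip(0.8737) = 0.8737
y_proj = clip(-1.3571) = -1.3571
Step 4: Evaluate f.
f(0.8737, -1.3571) = 21.6697


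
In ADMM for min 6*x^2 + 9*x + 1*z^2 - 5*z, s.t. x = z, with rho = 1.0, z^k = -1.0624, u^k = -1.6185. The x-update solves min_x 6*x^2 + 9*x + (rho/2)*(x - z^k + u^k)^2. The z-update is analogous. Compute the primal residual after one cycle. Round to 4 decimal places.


ADMM iteration with rho = 1.0, z^k = -1.0624, u^k = -1.6185
Step 1: x-update.
Minimize 6*x^2 + 9*x + (1.0/2)*(x + 1.0624 - 1.6185)^2
FOC: (2*6 + 1.0)*x = -9 + 1.0*(-1.0624 + 1.6185)
x^{k+1} = -0.6495
Step 2: z-update.
Minimize 1*z^2 - 5*z + (1.0/2)*(-0.6495 - z - 1.6185)^2
FOC: (2*1 + 1.0)*z = 5 + 1.0*(-0.6495 - 1.6185)
z^{k+1} = 0.9107
Step 3: u-update.
u^{k+1} = -1.6185 - 0.6495 - 0.9107 = -3.1787
Step 4: Primal residual = |-0.6495 - 0.9107| = 1.5602


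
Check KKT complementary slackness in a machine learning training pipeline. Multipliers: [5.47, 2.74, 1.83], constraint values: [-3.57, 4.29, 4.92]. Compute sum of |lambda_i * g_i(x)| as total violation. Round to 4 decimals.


KKT complementary slackness check:
lambda_1 * g_1 = 5.47 * -3.57 = -19.5279
lambda_2 * g_2 = 2.74 * 4.29 = 11.7546
lambda_3 * g_3 = 1.83 * 4.92 = 9.0036
Total violation = 19.5279 + 11.7546 + 9.0036 = 40.2861


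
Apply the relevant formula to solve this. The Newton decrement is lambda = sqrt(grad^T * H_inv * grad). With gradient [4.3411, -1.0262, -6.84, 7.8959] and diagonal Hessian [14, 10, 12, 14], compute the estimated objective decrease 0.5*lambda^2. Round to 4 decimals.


Step 1: H is diagonal, so H^(-1) * g = [0.3101, -0.1026, -0.57, 0.564].
Step 2: g^T H^(-1) g = sum_i g_i^2 / H_ii
  = (4.3411)^2/14 + (-1.0262)^2/10 + (-6.84)^2/12 + (7.8959)^2/14
  = 1.3461 + 0.1053 + 3.8988 + 4.4532 = 9.8034
Step 3: Objective decrease = 0.5 * g^T H^(-1) g = 4.9017


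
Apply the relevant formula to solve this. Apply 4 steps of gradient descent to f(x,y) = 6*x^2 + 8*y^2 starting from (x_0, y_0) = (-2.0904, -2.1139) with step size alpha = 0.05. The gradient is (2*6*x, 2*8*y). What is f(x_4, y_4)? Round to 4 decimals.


Gradient descent on f(x,y) = 6*x^2 + 8*y^2.
Starting point: (-2.0904, -2.1139), alpha = 0.05
Step 1: grad_x = 2*6*-2.0904 = -25.0848, grad_y = 2*8*-2.1139 = -33.8224
  x_1 = -2.0904 - 0.05*-25.0848 = -0.8362
  y_1 = -2.1139 - 0.05*-33.8224 = -0.4228
Step 2: grad_x = 2*6*-0.8362 = -10.0339, grad_y = 2*8*-0.4228 = -6.7645
  x_2 = -0.8362 - 0.05*-10.0339 = -0.3345
  y_2 = -0.4228 - 0.05*-6.7645 = -0.0846
Step 3: grad_x = 2*6*-0.3345 = -4.0136, grad_y = 2*8*-0.0846 = -1.3529
  x_3 = -0.3345 - 0.05*-4.0136 = -0.1338
  y_3 = -0.0846 - 0.05*-1.3529 = -0.0169
Step 4: grad_x = 2*6*-0.1338 = -1.6054, grad_y = 2*8*-0.0169 = -0.2706
  x_4 = -0.1338 - 0.05*-1.6054 = -0.0535
  y_4 = -0.0169 - 0.05*-0.2706 = -0.0034
f(-0.0535, -0.0034) = 6*(-0.0535)^2 + 8*(-0.0034)^2 = 0.0173


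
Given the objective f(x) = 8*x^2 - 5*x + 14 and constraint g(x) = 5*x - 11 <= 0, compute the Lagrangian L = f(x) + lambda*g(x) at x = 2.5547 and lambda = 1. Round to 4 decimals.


Step 1: Evaluate f(x).
f(2.5547) = 8*2.5547^2 - 5*2.5547 + 14 = 53.4384
Step 2: Evaluate g(x).
g(2.5547) = 5*2.5547 - 11 = 1.7735
Step 3: Compute Lagrangian.
L = 53.4384 + 1*1.7735 = 55.2119


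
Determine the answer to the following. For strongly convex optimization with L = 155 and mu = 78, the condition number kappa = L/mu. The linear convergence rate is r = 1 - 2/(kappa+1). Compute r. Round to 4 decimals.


Step 1: Compute the condition number.
kappa = L/mu = 155/78 = 1.9872
Step 2: Compute the convergence rate.
r = 1 - 2/(kappa + 1) = 1 - 2*mu/(L + mu) = (L - mu)/(L + mu) = 77/233 = 0.3305


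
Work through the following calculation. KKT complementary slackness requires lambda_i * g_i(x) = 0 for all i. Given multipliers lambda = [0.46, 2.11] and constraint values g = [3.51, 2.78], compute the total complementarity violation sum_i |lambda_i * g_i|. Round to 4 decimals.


KKT complementary slackness check:
lambda_1 * g_1 = 0.46 * 3.51 = 1.6146
lambda_2 * g_2 = 2.11 * 2.78 = 5.8658
Total violation = 1.6146 + 5.8658 = 7.4804


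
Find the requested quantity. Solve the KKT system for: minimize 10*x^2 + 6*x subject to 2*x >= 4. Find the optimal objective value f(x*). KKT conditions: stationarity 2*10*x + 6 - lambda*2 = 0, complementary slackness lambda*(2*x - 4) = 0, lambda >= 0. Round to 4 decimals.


Step 1: Try lambda = 0 (constraint inactive).
x_unc = -6/(2*10) = -0.3
Check: 2*-0.3 = -0.6 < 4 -- violated!
Step 2: Constraint must be active: 2*x = 4
x* = 4/2 = 2.0
lambda = (2*10*2.0 + 6)/2 = 23.0
Step 3: Compute optimal value.
f(x*) = 10*2.0^2 + 6*2.0 = 52.0


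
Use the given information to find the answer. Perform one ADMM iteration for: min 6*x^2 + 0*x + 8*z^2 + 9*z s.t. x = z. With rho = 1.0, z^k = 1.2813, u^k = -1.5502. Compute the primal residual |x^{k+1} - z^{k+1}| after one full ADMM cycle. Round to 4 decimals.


ADMM iteration with rho = 1.0, z^k = 1.2813, u^k = -1.5502
Step 1: x-update.
Minimize 6*x^2 + 0*x + (1.0/2)*(x - 1.2813 - 1.5502)^2
FOC: (2*6 + 1.0)*x = 0 + 1.0*(1.2813 + 1.5502)
x^{k+1} = 0.2178
Step 2: z-update.
Minimize 8*z^2 + 9*z + (1.0/2)*(0.2178 - z - 1.5502)^2
FOC: (2*8 + 1.0)*z = -9 + 1.0*(0.2178 - 1.5502)
z^{k+1} = -0.6078
Step 3: u-update.
u^{k+1} = -1.5502 + 0.2178 + 0.6078 = -0.7246
Step 4: Primal residual = |0.2178 + 0.6078| = 0.8256


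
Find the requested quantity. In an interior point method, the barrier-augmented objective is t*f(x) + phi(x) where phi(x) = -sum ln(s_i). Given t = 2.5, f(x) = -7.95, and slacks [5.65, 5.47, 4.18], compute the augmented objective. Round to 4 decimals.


Step 1: Compute log-barrier.
ln values: [1.7317, 1.6993, 1.4303]
phi = -(1.7317 + 1.6993 + 1.4303) = -4.8612
Step 2: Compute augmented objective.
t*f(x) = 2.5*-7.95 = -19.875
Total = -19.875 - 4.8612 = -24.7362


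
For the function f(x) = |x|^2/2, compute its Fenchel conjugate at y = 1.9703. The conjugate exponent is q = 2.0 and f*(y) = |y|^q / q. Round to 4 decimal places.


The conjugate exponent q satisfies 1/p + 1/q = 1.
p = 2, so q = 2/(2 - 1) = 2.0
|y|^q = 1.9703^2.0 = 3.8821
f*(1.9703) = 3.8821 / 2.0 = 1.941


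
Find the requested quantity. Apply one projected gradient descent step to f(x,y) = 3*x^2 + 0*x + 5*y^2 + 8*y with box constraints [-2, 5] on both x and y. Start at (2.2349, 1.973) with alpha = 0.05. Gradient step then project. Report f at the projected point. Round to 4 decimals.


Step 1: Compute gradient at (2.2349, 1.973).
grad_x = 2*3*2.2349 + 0 = 13.4094
grad_y = 2*5*1.973 + 8 = 27.73
Step 2: Gradient step.
x_raw = 2.2349 - 0.05*13.4094 = 1.5644
y_raw = 1.973 - 0.05*27.73 = 0.5865
Step 3: Project onto [-2, 5].
x_proj = clip(1.5644) = 1.5644
y_proj = clip(0.5865) = 0.5865
Step 4: Evaluate f.
f(1.5644, 0.5865) = 13.7542


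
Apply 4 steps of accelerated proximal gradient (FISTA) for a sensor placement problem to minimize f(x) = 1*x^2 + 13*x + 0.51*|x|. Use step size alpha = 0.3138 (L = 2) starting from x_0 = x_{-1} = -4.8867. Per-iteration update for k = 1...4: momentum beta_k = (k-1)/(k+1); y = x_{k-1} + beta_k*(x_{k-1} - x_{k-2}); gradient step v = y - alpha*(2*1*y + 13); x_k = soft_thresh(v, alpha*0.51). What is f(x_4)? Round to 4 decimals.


FISTA on f(x) = 1*x^2 + 13*x + 0.51*|x|
L = 2, alpha = 0.3138
Iteration 1: beta = 0.0, y = -4.8867 + 0.0*(-4.8867 + 4.8867) = -4.8867
  grad(y) = 3.2266, v = y - alpha*grad = -5.8992
  prox(v) = soft_thresh(-5.8992, 0.16) = -5.7392
Iteration 2: beta = 0.3333, y = -5.7392 + 0.3333*(-5.7392 + 4.8867) = -6.0233
  grad(y) = 0.9533, v = y - alpha*grad = -6.3225
  prox(v) = soft_thresh(-6.3225, 0.16) = -6.1624
Iteration 3: beta = 0.5, y = -6.1624 + 0.5*(-6.1624 + 5.7392) = -6.3741
  grad(y) = 0.2518, v = y - alpha*grad = -6.4531
  prox(v) = soft_thresh(-6.4531, 0.16) = -6.2931
Iteration 4: beta = 0.6, y = -6.2931 + 0.6*(-6.2931 + 6.1624) = -6.3714
  grad(y) = 0.2571, v = y - alpha*grad = -6.4521
  prox(v) = soft_thresh(-6.4521, 0.16) = -6.2921
f(x_4) = 1*(-6.2921)^2 + 13*(-6.2921) + 0.51*|-6.2921| = -38.9978


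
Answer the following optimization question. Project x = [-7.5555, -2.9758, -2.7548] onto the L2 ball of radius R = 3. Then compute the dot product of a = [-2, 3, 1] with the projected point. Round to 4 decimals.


Step 1: Compute ||x|| (intermediates to 6 decimals).
||x|| = sqrt((-7.5555)^2 + (-2.9758)^2 + (-2.7548)^2) = 8.574957
Step 2: Project.
Since ||x|| > R, scale = R/||x|| = 3/8.574957 = 0.349856, proj(x) = scale * x
proj(x) = [-2.643337, -1.041101, -0.963783]
Step 3: Dot product.
a^T * proj(x) = -2*(-2.643337) + 3*(-1.041101) + 1*(-0.963783) = 1.1996


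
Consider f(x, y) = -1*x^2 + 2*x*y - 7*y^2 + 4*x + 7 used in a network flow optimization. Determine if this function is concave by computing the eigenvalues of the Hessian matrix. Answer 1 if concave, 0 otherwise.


The Hessian of f(x,y) = -1*x^2 + 2*x*y - 7*y^2 + 4*x + 7 is:
H = [[-2, 2], [2, -14]]
Trace = -2 - 14 = -16
Determinant = -2*-14 - (2)^2 = 24
Discriminant = (-16)^2 - 4*24 = 160.0
Eigenvalues: lambda_1 = -14.3246, lambda_2 = -1.6754
The function is concave.

1


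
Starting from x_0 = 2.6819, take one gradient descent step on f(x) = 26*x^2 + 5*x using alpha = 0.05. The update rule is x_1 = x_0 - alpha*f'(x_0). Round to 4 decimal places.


We compute the gradient at x_0 and apply the update.
f'(x) = 52*x + 5
f'(2.6819) = 52*2.6819 + 5 = 144.4588
x_1 = 2.6819 - 0.05*144.4588 = -4.541


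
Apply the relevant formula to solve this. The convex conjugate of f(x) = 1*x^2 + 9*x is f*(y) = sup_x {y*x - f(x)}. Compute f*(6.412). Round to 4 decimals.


f*(y) = sup_x {y*x - a*x^2 - b*x} = sup_x {(y-b)*x - a*x^2}
FOC: (y - b) - 2a*x = 0 => x* = (y - b)/(2a)
x* = (6.412 - 9)/(2*1) = -1.294
f*(6.412) = (y-b)^2/(4a) = (6.412 - 9)^2/(4*1)
= 6.6977/4 = 1.6744


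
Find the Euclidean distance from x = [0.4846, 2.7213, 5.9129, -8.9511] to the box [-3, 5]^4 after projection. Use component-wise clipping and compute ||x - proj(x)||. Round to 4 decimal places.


Project each component onto [-3, 5].
clip(0.4846) = 0.4846, clip(2.7213) = 2.7213, clip(5.9129) = 5.0, clip(-8.9511) = -3.0
Projection = [0.4846, 2.7213, 5.0, -3.0]
Squared diffs: [0.0, 0.0, 0.8334, 35.4156]
Distance = sqrt(36.249) = 6.0207


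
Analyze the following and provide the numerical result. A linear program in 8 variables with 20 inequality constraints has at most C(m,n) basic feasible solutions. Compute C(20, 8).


Each vertex corresponds to some choice of n active constraints out of m, so the number of vertices is at most C(m, n) = m! / (n!(m-n)!).
m = 20, n = 8
Numerator: 20 * 19 * 18 * 17 * 16 * 15 * 14 * 13
Denominator: 8! = 40320
C(20, 8) = 125970


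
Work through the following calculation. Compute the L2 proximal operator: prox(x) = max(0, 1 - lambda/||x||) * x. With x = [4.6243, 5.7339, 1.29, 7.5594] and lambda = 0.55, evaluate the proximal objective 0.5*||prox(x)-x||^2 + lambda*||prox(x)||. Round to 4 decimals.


Step 1: Compute ||x||.
||x|| = 10.6335
Step 2: Compute scaling factor.
scale = max(0, 1 - 0.55/10.6335) = 0.9483
Step 3: prox(x) = [4.3851, 5.4373, 1.2233, 7.1684]
||prox(x)|| = 10.0835
Step 4: Proximal objective.
0.5*||prox-x||^2 = 0.1513
lambda*||prox|| = 5.5459
Total = 5.6972


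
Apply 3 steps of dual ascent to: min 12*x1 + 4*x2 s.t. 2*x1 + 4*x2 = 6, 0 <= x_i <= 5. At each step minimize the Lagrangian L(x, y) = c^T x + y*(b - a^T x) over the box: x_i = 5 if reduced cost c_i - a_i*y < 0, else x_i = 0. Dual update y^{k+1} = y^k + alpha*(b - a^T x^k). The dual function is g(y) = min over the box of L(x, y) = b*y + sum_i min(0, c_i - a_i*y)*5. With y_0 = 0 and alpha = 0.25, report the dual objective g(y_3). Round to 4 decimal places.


Dual ascent for LP: min 12*x1 + 4*x2, 2*x1 + 4*x2 = 6, 0 <= x_i <= 5
Step 1: y^k = 0.0, reduced costs: (12.0, 4.0)
  x^k = (0.0, 0.0), subgradient = b - a^T x = 6.0
  y^{k+1} = 0.0 + 0.25*6.0 = 1.5
Step 2: y^k = 1.5, reduced costs: (9.0, -2.0)
  x^k = (0.0, 5.0), subgradient = b - a^T x = -14.0
  y^{k+1} = 1.5 + 0.25*-14.0 = -2.0
Step 3: y^k = -2.0, reduced costs: (16.0, 12.0)
  x^k = (0.0, 0.0), subgradient = b - a^T x = 6.0
  y^{k+1} = -2.0 + 0.25*6.0 = -0.5
Dual objective at y_3 = -0.5: reduced costs (13.0, 6.0), box minimizer x = (0.0, 0.0)
g(y_3) = b*y + (c1 - a1*y)*x1 + (c2 - a2*y)*x2 = 6*(-0.5) + 13.0*0.0 + 6.0*0.0 = -3.0 + 0.0 + 0.0 = -3.0


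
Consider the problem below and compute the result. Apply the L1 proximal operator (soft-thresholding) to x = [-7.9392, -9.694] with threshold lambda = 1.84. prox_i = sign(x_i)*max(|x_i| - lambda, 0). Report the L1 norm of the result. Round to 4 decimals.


Soft-thresholding with lambda = 1.84:
prox(-7.9392) = sign(-7.9392)*max(|-7.9392| - 1.84, 0) = -6.0992
prox(-9.694) = sign(-9.694)*max(|-9.694| - 1.84, 0) = -7.854
prox(x) = [-6.0992, -7.854]
||prox(x)||_1 = 6.0992 + 7.854 = 13.9532


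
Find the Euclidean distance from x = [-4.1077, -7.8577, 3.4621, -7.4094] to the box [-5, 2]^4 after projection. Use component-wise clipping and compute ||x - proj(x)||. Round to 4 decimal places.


Project each component onto [-5, 2].
clip(-4.1077) = -4.1077, clip(-7.8577) = -5.0, clip(3.4621) = 2.0, clip(-7.4094) = -5.0
Projection = [-4.1077, -5.0, 2.0, -5.0]
Squared diffs: [0.0, 8.1664, 2.1377, 5.8052]
Distance = sqrt(16.1093) = 4.0137


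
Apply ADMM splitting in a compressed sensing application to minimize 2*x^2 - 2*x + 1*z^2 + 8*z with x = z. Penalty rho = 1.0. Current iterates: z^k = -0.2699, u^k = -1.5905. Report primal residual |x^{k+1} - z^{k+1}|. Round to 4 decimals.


ADMM iteration with rho = 1.0, z^k = -0.2699, u^k = -1.5905
Step 1: x-update.
Minimize 2*x^2 - 2*x + (1.0/2)*(x + 0.2699 - 1.5905)^2
FOC: (2*2 + 1.0)*x = 2 + 1.0*(-0.2699 + 1.5905)
x^{k+1} = 0.6641
Step 2: z-update.
Minimize 1*z^2 + 8*z + (1.0/2)*(0.6641 - z - 1.5905)^2
FOC: (2*1 + 1.0)*z = -8 + 1.0*(0.6641 - 1.5905)
z^{k+1} = -2.9755
Step 3: u-update.
u^{k+1} = -1.5905 + 0.6641 + 2.9755 = 2.0491
Step 4: Primal residual = |0.6641 + 2.9755| = 3.6396


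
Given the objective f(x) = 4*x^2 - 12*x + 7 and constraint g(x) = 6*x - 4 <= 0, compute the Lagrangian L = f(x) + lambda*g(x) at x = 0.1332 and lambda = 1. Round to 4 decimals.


Step 1: Evaluate f(x).
f(0.1332) = 4*0.1332^2 - 12*0.1332 + 7 = 5.4726
Step 2: Evaluate g(x).
g(0.1332) = 6*0.1332 - 4 = -3.2008
Step 3: Compute Lagrangian.
L = 5.4726 + 1*-3.2008 = 2.2718


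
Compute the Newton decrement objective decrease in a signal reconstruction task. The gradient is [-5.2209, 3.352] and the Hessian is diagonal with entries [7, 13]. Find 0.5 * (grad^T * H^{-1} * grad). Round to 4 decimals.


Step 1: H is diagonal, so H^(-1) * g = [-0.7458, 0.2578].
Step 2: g^T H^(-1) g = sum_i g_i^2 / H_ii
  = (-5.2209)^2/7 + (3.352)^2/13
  = 3.894 + 0.8643 = 4.7583
Step 3: Objective decrease = 0.5 * g^T H^(-1) g = 2.3791


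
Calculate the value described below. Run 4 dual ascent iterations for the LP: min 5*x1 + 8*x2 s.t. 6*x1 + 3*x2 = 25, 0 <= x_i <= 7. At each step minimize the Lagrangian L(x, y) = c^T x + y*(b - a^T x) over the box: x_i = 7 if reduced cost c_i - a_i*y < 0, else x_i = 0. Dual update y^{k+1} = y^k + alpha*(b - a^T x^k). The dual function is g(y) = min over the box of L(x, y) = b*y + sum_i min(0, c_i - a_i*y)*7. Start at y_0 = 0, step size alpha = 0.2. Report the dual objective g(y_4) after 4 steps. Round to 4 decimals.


Dual ascent for LP: min 5*x1 + 8*x2, 6*x1 + 3*x2 = 25, 0 <= x_i <= 7
Step 1: y^k = 0.0, reduced costs: (5.0, 8.0)
  x^k = (0.0, 0.0), subgradient = b - a^T x = 25.0
  y^{k+1} = 0.0 + 0.2*25.0 = 5.0
Step 2: y^k = 5.0, reduced costs: (-25.0, -7.0)
  x^k = (7.0, 7.0), subgradient = b - a^T x = -38.0
  y^{k+1} = 5.0 + 0.2*-38.0 = -2.6
Step 3: y^k = -2.6, reduced costs: (20.6, 15.8)
  x^k = (0.0, 0.0), subgradient = b - a^T x = 25.0
  y^{k+1} = -2.6 + 0.2*25.0 = 2.4
Step 4: y^k = 2.4, reduced costs: (-9.4, 0.8)
  x^k = (7.0, 0.0), subgradient = b - a^T x = -17.0
  y^{k+1} = 2.4 + 0.2*-17.0 = -1.0
Dual objective at y_4 = -1.0: reduced costs (11.0, 11.0), box minimizer x = (0.0, 0.0)
g(y_4) = b*y + (c1 - a1*y)*x1 + (c2 - a2*y)*x2 = 25*(-1.0) + 11.0*0.0 + 11.0*0.0 = -25.0 + 0.0 + 0.0 = -25.0


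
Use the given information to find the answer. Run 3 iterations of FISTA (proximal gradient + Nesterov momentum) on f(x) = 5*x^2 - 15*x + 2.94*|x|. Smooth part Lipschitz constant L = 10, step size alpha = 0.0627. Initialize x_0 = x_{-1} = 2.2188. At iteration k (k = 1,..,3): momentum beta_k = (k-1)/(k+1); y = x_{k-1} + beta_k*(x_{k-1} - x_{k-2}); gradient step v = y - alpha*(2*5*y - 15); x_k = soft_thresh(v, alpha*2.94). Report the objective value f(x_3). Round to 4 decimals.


FISTA on f(x) = 5*x^2 - 15*x + 2.94*|x|
L = 10, alpha = 0.0627
Iteration 1: beta = 0.0, y = 2.2188 + 0.0*(2.2188 - 2.2188) = 2.2188
  grad(y) = 7.188, v = y - alpha*grad = 1.7681
  prox(v) = soft_thresh(1.7681, 0.1843) = 1.5838
Iteration 2: beta = 0.3333, y = 1.5838 + 0.3333*(1.5838 - 2.2188) = 1.3721
  grad(y) = -1.279, v = y - alpha*grad = 1.4523
  prox(v) = soft_thresh(1.4523, 0.1843) = 1.268
Iteration 3: beta = 0.5, y = 1.268 + 0.5*(1.268 - 1.5838) = 1.11
  grad(y) = -3.8995, v = y - alpha*grad = 1.3545
  prox(v) = soft_thresh(1.3545, 0.1843) = 1.1702
f(x_3) = 5*1.1702^2 - 15*1.1702 + 2.94*|1.1702| = -7.2658


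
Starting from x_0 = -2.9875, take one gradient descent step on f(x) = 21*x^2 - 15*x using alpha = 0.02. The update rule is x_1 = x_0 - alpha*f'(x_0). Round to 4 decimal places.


We compute the gradient at x_0 and apply the update.
f'(x) = 42*x - 15
f'(-2.9875) = 42*-2.9875 - 15 = -140.475
x_1 = -2.9875 - 0.02*-140.475 = -0.178


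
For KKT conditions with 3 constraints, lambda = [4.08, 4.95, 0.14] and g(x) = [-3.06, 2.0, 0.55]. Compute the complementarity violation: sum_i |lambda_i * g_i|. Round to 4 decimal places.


KKT complementary slackness check:
lambda_1 * g_1 = 4.08 * -3.06 = -12.4848
lambda_2 * g_2 = 4.95 * 2.0 = 9.9
lambda_3 * g_3 = 0.14 * 0.55 = 0.077
Total violation = 12.4848 + 9.9 + 0.077 = 22.4618


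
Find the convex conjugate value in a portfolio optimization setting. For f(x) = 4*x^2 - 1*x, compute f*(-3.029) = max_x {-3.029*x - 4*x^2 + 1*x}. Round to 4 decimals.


f*(y) = sup_x {y*x - a*x^2 - b*x} = sup_x {(y-b)*x - a*x^2}
FOC: (y - b) - 2a*x = 0 => x* = (y - b)/(2a)
x* = (-3.029 + 1)/(2*4) = -0.2536
f*(-3.029) = (y-b)^2/(4a) = (-3.029 + 1)^2/(4*4)
= 4.1168/16 = 0.2573


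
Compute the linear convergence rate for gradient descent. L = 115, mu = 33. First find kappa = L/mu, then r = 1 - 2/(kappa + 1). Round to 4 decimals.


Step 1: Compute the condition number.
kappa = L/mu = 115/33 = 3.4848
Step 2: Compute the convergence rate.
r = 1 - 2/(kappa + 1) = 1 - 2*mu/(L + mu) = (L - mu)/(L + mu) = 82/148 = 0.5541


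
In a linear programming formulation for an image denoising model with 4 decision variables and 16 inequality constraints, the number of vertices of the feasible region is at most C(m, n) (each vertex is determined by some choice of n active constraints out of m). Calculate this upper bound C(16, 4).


Each vertex corresponds to some choice of n active constraints out of m, so the number of vertices is at most C(m, n) = m! / (n!(m-n)!).
m = 16, n = 4
Numerator: 16 * 15 * 14 * 13
Denominator: 4! = 24
C(16, 4) = 1820


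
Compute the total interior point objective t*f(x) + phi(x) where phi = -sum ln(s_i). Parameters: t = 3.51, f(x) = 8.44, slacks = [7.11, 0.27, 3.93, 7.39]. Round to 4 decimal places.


Step 1: Compute log-barrier.
ln values: [1.9615, -1.3093, 1.3686, 2.0001]
phi = -(1.9615 - 1.3093 + 1.3686 + 2.0001) = -4.0209
Step 2: Compute augmented objective.
t*f(x) = 3.51*8.44 = 29.6244
Total = 29.6244 - 4.0209 = 25.6035


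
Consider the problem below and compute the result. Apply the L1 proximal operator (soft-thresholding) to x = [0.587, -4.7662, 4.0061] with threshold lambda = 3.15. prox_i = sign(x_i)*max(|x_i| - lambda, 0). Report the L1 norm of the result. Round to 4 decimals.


Soft-thresholding with lambda = 3.15:
prox(0.587) = sign(0.587)*max(|0.587| - 3.15, 0) = 0.0
prox(-4.7662) = sign(-4.7662)*max(|-4.7662| - 3.15, 0) = -1.6162
prox(4.0061) = sign(4.0061)*max(|4.0061| - 3.15, 0) = 0.8561
prox(x) = [0.0, -1.6162, 0.8561]
||prox(x)||_1 = 0.0 + 1.6162 + 0.8561 = 2.4723


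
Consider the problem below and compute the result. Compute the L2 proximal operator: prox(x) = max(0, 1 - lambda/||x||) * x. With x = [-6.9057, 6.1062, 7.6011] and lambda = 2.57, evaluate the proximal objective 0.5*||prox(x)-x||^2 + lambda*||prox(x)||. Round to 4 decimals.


Step 1: Compute ||x||.
||x|| = 11.9478
Step 2: Compute scaling factor.
scale = max(0, 1 - 2.57/11.9478) = 0.7849
Step 3: prox(x) = [-5.4203, 4.7927, 5.9661]
||prox(x)|| = 9.3778
Step 4: Proximal objective.
0.5*||prox-x||^2 = 3.3025
lambda*||prox|| = 24.1009
Total = 27.4035


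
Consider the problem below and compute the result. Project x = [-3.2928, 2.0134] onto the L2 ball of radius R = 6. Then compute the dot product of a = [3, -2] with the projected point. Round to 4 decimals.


Step 1: Compute ||x|| (intermediates to 6 decimals).
||x|| = sqrt((-3.2928)^2 + 2.0134^2) = 3.859574
Step 2: Project.
Since ||x|| <= R, proj = x (no scaling needed).
proj(x) = [-3.2928, 2.0134]
Step 3: Dot product.
a^T * proj(x) = 3*(-3.2928) - 2*2.0134 = -13.9052


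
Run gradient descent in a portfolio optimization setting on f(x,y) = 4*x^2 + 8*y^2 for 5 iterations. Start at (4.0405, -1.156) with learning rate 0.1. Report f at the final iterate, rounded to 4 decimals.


Gradient descent on f(x,y) = 4*x^2 + 8*y^2.
Starting point: (4.0405, -1.156), alpha = 0.1
Step 1: grad_x = 2*4*4.0405 = 32.324, grad_y = 2*8*-1.156 = -18.496
  x_1 = 4.0405 - 0.1*32.324 = 0.8081
  y_1 = -1.156 - 0.1*-18.496 = 0.6936
Step 2: grad_x = 2*4*0.8081 = 6.4648, grad_y = 2*8*0.6936 = 11.0976
  x_2 = 0.8081 - 0.1*6.4648 = 0.1616
  y_2 = 0.6936 - 0.1*11.0976 = -0.4162
Step 3: grad_x = 2*4*0.1616 = 1.293, grad_y = 2*8*-0.4162 = -6.6586
  x_3 = 0.1616 - 0.1*1.293 = 0.0323
  y_3 = -0.4162 - 0.1*-6.6586 = 0.2497
Step 4: grad_x = 2*4*0.0323 = 0.2586, grad_y = 2*8*0.2497 = 3.9951
  x_4 = 0.0323 - 0.1*0.2586 = 0.0065
  y_4 = 0.2497 - 0.1*3.9951 = -0.1498
Step 5: grad_x = 2*4*0.0065 = 0.0517, grad_y = 2*8*-0.1498 = -2.3971
  x_5 = 0.0065 - 0.1*0.0517 = 0.0013
  y_5 = -0.1498 - 0.1*-2.3971 = 0.0899
f(0.0013, 0.0899) = 4*0.0013^2 + 8*0.0899^2 = 0.0646


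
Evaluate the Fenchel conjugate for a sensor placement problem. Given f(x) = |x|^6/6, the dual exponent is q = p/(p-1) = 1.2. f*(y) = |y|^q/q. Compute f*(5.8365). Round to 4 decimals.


The conjugate exponent q satisfies 1/p + 1/q = 1.
p = 6, so q = 6/(6 - 1) = 1.2
|y|^q = 5.8365^1.2 = 8.3058
f*(5.8365) = 8.3058 / 1.2 = 6.9215


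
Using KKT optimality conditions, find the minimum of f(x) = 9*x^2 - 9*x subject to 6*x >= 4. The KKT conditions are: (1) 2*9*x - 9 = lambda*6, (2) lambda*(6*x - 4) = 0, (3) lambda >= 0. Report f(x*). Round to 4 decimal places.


Step 1: Try lambda = 0 (constraint inactive).
x_unc = 9/(2*9) = 0.5
Check: 6*0.5 = 3.0 < 4 -- violated!
Step 2: Constraint must be active: 6*x = 4
x* = 4/6 = 2/3 = 0.6667 (rounded; the exact value 2/3 is used below)
lambda = (2*9*(2/3) - 9)/6 = 0.5
Step 3: Compute optimal value.
f(x*) = 9*(2/3)^2 - 9*(2/3) = -2.0


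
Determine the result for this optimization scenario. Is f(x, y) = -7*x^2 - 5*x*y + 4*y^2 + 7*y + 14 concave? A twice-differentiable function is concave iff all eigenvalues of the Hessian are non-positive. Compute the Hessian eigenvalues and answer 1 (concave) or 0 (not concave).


The Hessian of f(x,y) = -7*x^2 - 5*x*y + 4*y^2 + 7*y + 14 is:
H = [[-14, -5], [-5, 8]]
Trace = -14 + 8 = -6
Determinant = -14*8 - (-5)^2 = -137
Discriminant = (-6)^2 - 4*-137 = 584.0
Eigenvalues: lambda_1 = -15.083, lambda_2 = 9.083
The function is not concave.

0


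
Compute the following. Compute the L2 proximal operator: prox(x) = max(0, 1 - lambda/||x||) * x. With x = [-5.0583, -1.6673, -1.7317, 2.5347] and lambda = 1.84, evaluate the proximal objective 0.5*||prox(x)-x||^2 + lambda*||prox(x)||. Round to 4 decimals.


Step 1: Compute ||x||.
||x|| = 6.1473
Step 2: Compute scaling factor.
scale = max(0, 1 - 1.84/6.1473) = 0.7007
Step 3: prox(x) = [-3.5443, -1.1682, -1.2134, 1.776]
||prox(x)|| = 4.3073
Step 4: Proximal objective.
0.5*||prox-x||^2 = 1.6928
lambda*||prox|| = 7.9254
Total = 9.6183


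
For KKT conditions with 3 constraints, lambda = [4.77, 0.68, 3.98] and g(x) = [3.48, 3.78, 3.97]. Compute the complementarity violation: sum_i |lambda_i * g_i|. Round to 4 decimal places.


KKT complementary slackness check:
lambda_1 * g_1 = 4.77 * 3.48 = 16.5996
lambda_2 * g_2 = 0.68 * 3.78 = 2.5704
lambda_3 * g_3 = 3.98 * 3.97 = 15.8006
Total violation = 16.5996 + 2.5704 + 15.8006 = 34.9706


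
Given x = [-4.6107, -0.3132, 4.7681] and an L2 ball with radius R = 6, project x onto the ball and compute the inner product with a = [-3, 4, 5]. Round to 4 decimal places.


Step 1: Compute ||x|| (intermediates to 6 decimals).
||x|| = sqrt((-4.6107)^2 + (-0.3132)^2 + 4.7681^2) = 6.640138
Step 2: Project.
Since ||x|| > R, scale = R/||x|| = 6/6.640138 = 0.903596, proj(x) = scale * x
proj(x) = [-4.16621, -0.283006, 4.308436]
Step 3: Dot product.
a^T * proj(x) = -3*(-4.16621) + 4*(-0.283006) + 5*4.308436 = 32.9088


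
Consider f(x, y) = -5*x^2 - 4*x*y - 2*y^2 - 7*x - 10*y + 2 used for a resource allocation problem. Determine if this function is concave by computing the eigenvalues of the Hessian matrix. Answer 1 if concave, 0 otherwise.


The Hessian of f(x,y) = -5*x^2 - 4*x*y - 2*y^2 - 7*x - 10*y + 2 is:
H = [[-10, -4], [-4, -4]]
Trace = -10 - 4 = -14
Determinant = -10*-4 - (-4)^2 = 24
Discriminant = (-14)^2 - 4*24 = 100.0
Eigenvalues: lambda_1 = -12.0, lambda_2 = -2.0
The function is concave.

1


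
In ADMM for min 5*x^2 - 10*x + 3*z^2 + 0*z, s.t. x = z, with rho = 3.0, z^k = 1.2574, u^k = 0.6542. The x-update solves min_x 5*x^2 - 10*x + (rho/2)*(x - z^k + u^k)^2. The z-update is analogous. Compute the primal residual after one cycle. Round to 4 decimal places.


ADMM iteration with rho = 3.0, z^k = 1.2574, u^k = 0.6542
Step 1: x-update.
Minimize 5*x^2 - 10*x + (3.0/2)*(x - 1.2574 + 0.6542)^2
FOC: (2*5 + 3.0)*x = 10 + 3.0*(1.2574 - 0.6542)
x^{k+1} = 0.9084
Step 2: z-update.
Minimize 3*z^2 + 0*z + (3.0/2)*(0.9084 - z + 0.6542)^2
FOC: (2*3 + 3.0)*z = 0 + 3.0*(0.9084 + 0.6542)
z^{k+1} = 0.5209
Step 3: u-update.
u^{k+1} = 0.6542 + 0.9084 - 0.5209 = 1.0418
Step 4: Primal residual = |0.9084 - 0.5209| = 0.3876


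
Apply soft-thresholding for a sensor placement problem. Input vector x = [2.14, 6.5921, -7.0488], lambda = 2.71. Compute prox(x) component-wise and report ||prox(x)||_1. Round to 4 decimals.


Soft-thresholding with lambda = 2.71:
prox(2.14) = sign(2.14)*max(|2.14| - 2.71, 0) = 0.0
prox(6.5921) = sign(6.5921)*max(|6.5921| - 2.71, 0) = 3.8821
prox(-7.0488) = sign(-7.0488)*max(|-7.0488| - 2.71, 0) = -4.3388
prox(x) = [0.0, 3.8821, -4.3388]
||prox(x)||_1 = 0.0 + 3.8821 + 4.3388 = 8.2209


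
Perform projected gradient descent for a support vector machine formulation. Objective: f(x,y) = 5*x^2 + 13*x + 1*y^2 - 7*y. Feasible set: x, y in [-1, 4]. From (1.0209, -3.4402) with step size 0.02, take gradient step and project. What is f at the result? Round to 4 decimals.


Step 1: Compute gradient at (1.0209, -3.4402).
grad_x = 2*5*1.0209 + 13 = 23.209
grad_y = 2*1*-3.4402 - 7 = -13.8804
Step 2: Gradient step.
x_raw = 1.0209 - 0.02*23.209 = 0.5567
y_raw = -3.4402 - 0.02*-13.8804 = -3.1626
Step 3: Project onto [-1, 4].
x_proj = clip(0.5567) = 0.5567
y_proj = clip(-3.1626) = -1.0
Step 4: Evaluate f.
f(0.5567, -1.0) = 16.787


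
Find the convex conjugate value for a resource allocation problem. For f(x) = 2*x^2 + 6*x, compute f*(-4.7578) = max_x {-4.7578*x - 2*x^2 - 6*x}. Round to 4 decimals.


f*(y) = sup_x {y*x - a*x^2 - b*x} = sup_x {(y-b)*x - a*x^2}
FOC: (y - b) - 2a*x = 0 => x* = (y - b)/(2a)
x* = (-4.7578 - 6)/(2*2) = -2.6895
f*(-4.7578) = (y-b)^2/(4a) = (-4.7578 - 6)^2/(4*2)
= 115.7303/8 = 14.4663


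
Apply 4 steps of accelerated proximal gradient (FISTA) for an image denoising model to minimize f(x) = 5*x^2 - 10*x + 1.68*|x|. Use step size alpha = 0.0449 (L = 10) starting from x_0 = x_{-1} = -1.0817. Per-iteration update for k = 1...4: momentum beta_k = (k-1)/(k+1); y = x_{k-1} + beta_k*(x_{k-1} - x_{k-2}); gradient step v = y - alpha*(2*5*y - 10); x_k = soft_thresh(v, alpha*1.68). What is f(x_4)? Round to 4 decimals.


FISTA on f(x) = 5*x^2 - 10*x + 1.68*|x|
L = 10, alpha = 0.0449
Iteration 1: beta = 0.0, y = -1.0817 + 0.0*(-1.0817 + 1.0817) = -1.0817
  grad(y) = -20.817, v = y - alpha*grad = -0.147
  prox(v) = soft_thresh(-0.147, 0.0754) = -0.0716
Iteration 2: beta = 0.3333, y = -0.0716 + 0.3333*(-0.0716 + 1.0817) = 0.2651
  grad(y) = -7.3488, v = y - alpha*grad = 0.5951
  prox(v) = soft_thresh(0.5951, 0.0754) = 0.5196
Iteration 3: beta = 0.5, y = 0.5196 + 0.5*(0.5196 + 0.0716) = 0.8153
  grad(y) = -1.8473, v = y - alpha*grad = 0.8982
  prox(v) = soft_thresh(0.8982, 0.0754) = 0.8228
Iteration 4: beta = 0.6, y = 0.8228 + 0.6*(0.8228 - 0.5196) = 1.0047
  grad(y) = 0.0466, v = y - alpha*grad = 1.0026
  prox(v) = soft_thresh(1.0026, 0.0754) = 0.9271
f(x_4) = 5*0.9271^2 - 10*0.9271 + 1.68*|0.9271| = -3.4159


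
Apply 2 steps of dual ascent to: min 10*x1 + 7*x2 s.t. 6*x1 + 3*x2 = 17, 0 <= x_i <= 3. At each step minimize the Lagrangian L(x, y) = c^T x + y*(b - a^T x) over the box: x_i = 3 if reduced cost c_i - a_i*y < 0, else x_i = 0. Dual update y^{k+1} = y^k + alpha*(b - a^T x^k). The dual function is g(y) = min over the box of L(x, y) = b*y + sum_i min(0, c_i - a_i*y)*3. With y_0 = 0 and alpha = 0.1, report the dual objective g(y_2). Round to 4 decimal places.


Dual ascent for LP: min 10*x1 + 7*x2, 6*x1 + 3*x2 = 17, 0 <= x_i <= 3
Step 1: y^k = 0.0, reduced costs: (10.0, 7.0)
  x^k = (0.0, 0.0), subgradient = b - a^T x = 17.0
  y^{k+1} = 0.0 + 0.1*17.0 = 1.7
Step 2: y^k = 1.7, reduced costs: (-0.2, 1.9)
  x^k = (3.0, 0.0), subgradient = b - a^T x = -1.0
  y^{k+1} = 1.7 + 0.1*-1.0 = 1.6
Dual objective at y_2 = 1.6: reduced costs (0.4, 2.2), box minimizer x = (0.0, 0.0)
g(y_2) = b*y + (c1 - a1*y)*x1 + (c2 - a2*y)*x2 = 17*1.6 + 0.4*0.0 + 2.2*0.0 = 27.2 + 0.0 + 0.0 = 27.2


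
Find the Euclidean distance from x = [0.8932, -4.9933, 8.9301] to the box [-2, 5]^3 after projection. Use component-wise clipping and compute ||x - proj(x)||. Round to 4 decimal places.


Project each component onto [-2, 5].
clip(0.8932) = 0.8932, clip(-4.9933) = -2.0, clip(8.9301) = 5.0
Projection = [0.8932, -2.0, 5.0]
Squared diffs: [0.0, 8.9598, 15.4457]
Distance = sqrt(24.4055) = 4.9402


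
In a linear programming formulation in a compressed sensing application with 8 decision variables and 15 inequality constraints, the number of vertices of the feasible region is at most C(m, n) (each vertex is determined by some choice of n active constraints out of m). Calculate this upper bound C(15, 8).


Each vertex corresponds to some choice of n active constraints out of m, so the number of vertices is at most C(m, n) = m! / (n!(m-n)!).
m = 15, n = 8
Numerator: 15 * 14 * 13 * 12 * 11 * 10 * 9 * 8
Denominator: 8! = 40320
C(15, 8) = 6435


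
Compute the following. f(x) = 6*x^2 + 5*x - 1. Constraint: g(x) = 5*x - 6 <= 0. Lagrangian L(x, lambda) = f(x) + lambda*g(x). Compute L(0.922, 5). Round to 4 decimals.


Step 1: Evaluate f(x).
f(0.922) = 6*0.922^2 + 5*0.922 - 1 = 8.7105
Step 2: Evaluate g(x).
g(0.922) = 5*0.922 - 6 = -1.39
Step 3: Compute Lagrangian.
L = 8.7105 + 5*-1.39 = 1.7605


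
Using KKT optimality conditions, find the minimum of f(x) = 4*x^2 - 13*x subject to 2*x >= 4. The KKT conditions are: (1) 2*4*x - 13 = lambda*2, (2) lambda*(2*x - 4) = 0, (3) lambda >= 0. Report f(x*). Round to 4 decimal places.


Step 1: Try lambda = 0 (constraint inactive).
x_unc = 13/(2*4) = 1.625
Check: 2*1.625 = 3.25 < 4 -- violated!
Step 2: Constraint must be active: 2*x = 4
x* = 4/2 = 2.0
lambda = (2*4*2.0 - 13)/2 = 1.5
Step 3: Compute optimal value.
f(x*) = 4*2.0^2 - 13*2.0 = -10.0


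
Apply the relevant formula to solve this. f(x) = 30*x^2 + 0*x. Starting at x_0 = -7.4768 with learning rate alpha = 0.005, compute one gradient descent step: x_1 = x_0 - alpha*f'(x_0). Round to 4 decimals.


We compute the gradient at x_0 and apply the update.
f'(x) = 60*x + 0
f'(-7.4768) = 60*-7.4768 + 0 = -448.608
x_1 = -7.4768 - 0.005*-448.608 = -5.2338


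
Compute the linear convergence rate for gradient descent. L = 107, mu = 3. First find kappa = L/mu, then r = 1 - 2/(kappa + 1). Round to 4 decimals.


Step 1: Compute the condition number.
kappa = L/mu = 107/3 = 35.6667
Step 2: Compute the convergence rate.
r = 1 - 2/(kappa + 1) = 1 - 2*mu/(L + mu) = (L - mu)/(L + mu) = 104/110 = 0.9455


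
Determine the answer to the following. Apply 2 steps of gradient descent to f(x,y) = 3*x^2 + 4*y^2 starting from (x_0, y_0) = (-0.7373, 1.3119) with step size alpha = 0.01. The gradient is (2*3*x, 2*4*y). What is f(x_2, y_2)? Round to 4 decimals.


Gradient descent on f(x,y) = 3*x^2 + 4*y^2.
Starting point: (-0.7373, 1.3119), alpha = 0.01
Step 1: grad_x = 2*3*-0.7373 = -4.4238, grad_y = 2*4*1.3119 = 10.4952
  x_1 = -0.7373 - 0.01*-4.4238 = -0.6931
  y_1 = 1.3119 - 0.01*10.4952 = 1.2069
Step 2: grad_x = 2*3*-0.6931 = -4.1584, grad_y = 2*4*1.2069 = 9.6556
  x_2 = -0.6931 - 0.01*-4.1584 = -0.6515
  y_2 = 1.2069 - 0.01*9.6556 = 1.1104
f(-0.6515, 1.1104) = 3*(-0.6515)^2 + 4*1.1104^2 = 6.2052


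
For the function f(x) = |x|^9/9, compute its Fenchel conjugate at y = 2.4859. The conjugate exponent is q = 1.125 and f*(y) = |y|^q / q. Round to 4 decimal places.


The conjugate exponent q satisfies 1/p + 1/q = 1.
p = 9, so q = 9/(9 - 1) = 1.125
|y|^q = 2.4859^1.125 = 2.7856
f*(2.4859) = 2.7856 / 1.125 = 2.4761


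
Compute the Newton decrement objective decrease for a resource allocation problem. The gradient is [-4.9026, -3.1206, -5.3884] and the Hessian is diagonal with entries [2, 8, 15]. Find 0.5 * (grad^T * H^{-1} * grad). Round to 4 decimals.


Step 1: H is diagonal, so H^(-1) * g = [-2.4513, -0.3901, -0.3592].
Step 2: g^T H^(-1) g = sum_i g_i^2 / H_ii
  = (-4.9026)^2/2 + (-3.1206)^2/8 + (-5.3884)^2/15
  = 12.0177 + 1.2173 + 1.9357 = 15.1707
Step 3: Objective decrease = 0.5 * g^T H^(-1) g = 7.5853


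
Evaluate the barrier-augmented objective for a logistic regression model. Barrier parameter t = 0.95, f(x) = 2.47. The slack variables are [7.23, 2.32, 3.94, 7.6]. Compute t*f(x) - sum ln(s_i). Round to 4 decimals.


Step 1: Compute log-barrier.
ln values: [1.9782, 0.8416, 1.3712, 2.0281]
phi = -(1.9782 + 0.8416 + 1.3712 + 2.0281) = -6.2191
Step 2: Compute augmented objective.
t*f(x) = 0.95*2.47 = 2.3465
Total = 2.3465 - 6.2191 = -3.8726
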